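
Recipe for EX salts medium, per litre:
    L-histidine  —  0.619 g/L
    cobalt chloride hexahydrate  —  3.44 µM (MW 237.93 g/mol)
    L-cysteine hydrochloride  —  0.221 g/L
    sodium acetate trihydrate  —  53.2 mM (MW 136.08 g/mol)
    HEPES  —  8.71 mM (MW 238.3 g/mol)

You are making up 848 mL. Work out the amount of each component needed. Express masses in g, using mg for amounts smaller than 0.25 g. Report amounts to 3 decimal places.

L-histidine 0.525 g; cobalt chloride hexahydrate 0.694 mg; L-cysteine hydrochloride 187.408 mg; sodium acetate trihydrate 6.139 g; HEPES 1.760 g

Working volume: 848 mL = 0.848 L.
L-histidine: 0.619 g/L × 0.848 L = 0.525 g
cobalt chloride hexahydrate: 3.44 µmol/L × 237.93 g/mol × 0.848 L ÷ 1000 = 0.694 mg
L-cysteine hydrochloride: 0.221 g/L × 0.848 L = 0.187408 g = 187.408 mg
sodium acetate trihydrate: 53.2 mmol/L × 136.08 g/mol × 0.848 L ÷ 1000 = 6.139 g
HEPES: 8.71 mmol/L × 238.3 g/mol × 0.848 L ÷ 1000 = 1.760 g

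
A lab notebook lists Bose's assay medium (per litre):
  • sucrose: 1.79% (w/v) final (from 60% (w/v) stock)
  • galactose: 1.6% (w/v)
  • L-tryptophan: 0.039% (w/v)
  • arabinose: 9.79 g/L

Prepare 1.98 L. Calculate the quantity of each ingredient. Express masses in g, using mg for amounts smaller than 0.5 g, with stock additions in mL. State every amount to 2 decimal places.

sucrose 59.07 mL; galactose 31.68 g; L-tryptophan 0.77 g; arabinose 19.38 g

Working volume: 1.98 L.
sucrose: C1V1 = C2V2 → 1.79% ÷ 60% × 1980 mL = 59.07 mL
galactose: 1.6% w/v = 16 g/L → 16 × 1.98 L = 31.68 g
L-tryptophan: 0.039 g per 100 mL × 1980 mL ÷ 100 = 0.77 g
arabinose: 9.79 g/L × 1.98 L = 19.38 g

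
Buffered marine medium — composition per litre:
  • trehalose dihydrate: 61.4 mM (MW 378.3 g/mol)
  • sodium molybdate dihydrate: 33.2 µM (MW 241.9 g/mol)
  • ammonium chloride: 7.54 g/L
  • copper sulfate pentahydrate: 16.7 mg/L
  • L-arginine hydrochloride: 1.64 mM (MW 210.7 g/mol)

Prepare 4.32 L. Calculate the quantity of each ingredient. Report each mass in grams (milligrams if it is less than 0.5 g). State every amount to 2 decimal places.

Scale factor relative to 1 L: 4.32.
trehalose dihydrate: 61.4 mmol/L × 378.3 g/mol × 4.32 L ÷ 1000 = 100.34 g
sodium molybdate dihydrate: 33.2 µmol/L × 241.9 g/mol × 4.32 L ÷ 1000 = 34.69 mg
ammonium chloride: 7.54 g/L × 4.32 L = 32.57 g
copper sulfate pentahydrate: 16.7 mg/L × 4.32 L = 72.14 mg
L-arginine hydrochloride: 1.64 mmol/L × 210.7 g/mol × 4.32 L ÷ 1000 = 1.49 g

trehalose dihydrate 100.34 g; sodium molybdate dihydrate 34.69 mg; ammonium chloride 32.57 g; copper sulfate pentahydrate 72.14 mg; L-arginine hydrochloride 1.49 g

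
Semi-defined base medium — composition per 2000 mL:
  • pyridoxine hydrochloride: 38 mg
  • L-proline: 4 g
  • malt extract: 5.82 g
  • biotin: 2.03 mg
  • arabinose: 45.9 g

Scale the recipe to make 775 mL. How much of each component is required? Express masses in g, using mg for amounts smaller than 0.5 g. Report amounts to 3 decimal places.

Ratio of target to recipe volume: 775 / 2000 = 0.3875.
pyridoxine hydrochloride: 38 mg × (775 mL / 2000 mL) = 14.725 mg
L-proline: 4 g × (775 mL / 2000 mL) = 1.550 g
malt extract: 5.82 g × (775 mL / 2000 mL) = 2.255 g
biotin: 2.03 mg × (775 mL / 2000 mL) = 0.787 mg
arabinose: 45.9 g × (775 mL / 2000 mL) = 17.786 g

pyridoxine hydrochloride 14.725 mg; L-proline 1.550 g; malt extract 2.255 g; biotin 0.787 mg; arabinose 17.786 g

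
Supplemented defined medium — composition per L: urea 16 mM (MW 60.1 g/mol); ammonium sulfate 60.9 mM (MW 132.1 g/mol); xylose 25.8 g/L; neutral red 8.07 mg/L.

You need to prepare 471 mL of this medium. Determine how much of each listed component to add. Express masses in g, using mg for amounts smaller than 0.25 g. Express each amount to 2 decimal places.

Scale factor relative to 1 L: 0.471.
urea: 16 mmol/L × 60.1 g/mol × 0.471 L ÷ 1000 = 0.45 g
ammonium sulfate: 60.9 mmol/L × 132.1 g/mol × 0.471 L ÷ 1000 = 3.79 g
xylose: 25.8 g/L × 0.471 L = 12.15 g
neutral red: 8.07 mg/L × 0.471 L = 3.80 mg

urea 0.45 g; ammonium sulfate 3.79 g; xylose 12.15 g; neutral red 3.80 mg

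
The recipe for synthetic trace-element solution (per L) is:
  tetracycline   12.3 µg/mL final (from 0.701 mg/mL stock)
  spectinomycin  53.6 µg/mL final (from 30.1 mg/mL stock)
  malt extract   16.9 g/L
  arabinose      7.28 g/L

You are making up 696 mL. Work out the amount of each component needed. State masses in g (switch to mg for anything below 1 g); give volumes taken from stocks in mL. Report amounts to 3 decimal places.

tetracycline 12.212 mL; spectinomycin 1.239 mL; malt extract 11.762 g; arabinose 5.067 g

Scale factor relative to 1 L: 0.696.
tetracycline: dilute stock: 12.3 µg/mL × 696 mL ÷ 701 µg/mL = 12.212 mL
spectinomycin: V = C2·V2/C1 = 53.6 µg/mL × 696 mL ÷ 30100 µg/mL = 1.239 mL
malt extract: 16.9 g/L × 0.696 L = 11.762 g
arabinose: 7.28 g/L × 0.696 L = 5.067 g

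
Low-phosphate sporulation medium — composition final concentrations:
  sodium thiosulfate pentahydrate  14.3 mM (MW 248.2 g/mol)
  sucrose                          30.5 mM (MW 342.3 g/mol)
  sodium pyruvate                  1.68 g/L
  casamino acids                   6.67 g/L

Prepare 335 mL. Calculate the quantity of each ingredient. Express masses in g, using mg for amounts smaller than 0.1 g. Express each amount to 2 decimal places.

sodium thiosulfate pentahydrate 1.19 g; sucrose 3.50 g; sodium pyruvate 0.56 g; casamino acids 2.23 g

Scale factor relative to 1 L: 0.335.
sodium thiosulfate pentahydrate: 14.3 mmol/L × 248.2 g/mol × 0.335 L ÷ 1000 = 1.19 g
sucrose: 30.5 mmol/L × 342.3 g/mol × 0.335 L ÷ 1000 = 3.50 g
sodium pyruvate: 1.68 g/L × 0.335 L = 0.56 g
casamino acids: 6.67 g/L × 0.335 L = 2.23 g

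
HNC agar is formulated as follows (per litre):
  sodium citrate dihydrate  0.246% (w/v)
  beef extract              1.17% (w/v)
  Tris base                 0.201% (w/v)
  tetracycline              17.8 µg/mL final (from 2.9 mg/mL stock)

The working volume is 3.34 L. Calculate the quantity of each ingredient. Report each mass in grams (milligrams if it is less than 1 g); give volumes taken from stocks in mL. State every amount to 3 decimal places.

sodium citrate dihydrate 8.216 g; beef extract 39.078 g; Tris base 6.713 g; tetracycline 20.501 mL

Scale factor relative to 1 L: 3.34.
sodium citrate dihydrate: 0.246% w/v = 2.46 g/L → 2.46 × 3.34 L = 8.216 g
beef extract: 1.17 g per 100 mL × 3340 mL ÷ 100 = 39.078 g
Tris base: 0.201% w/v = 2.01 g/L → 2.01 × 3.34 L = 6.713 g
tetracycline: C1V1 = C2V2 → 17.8 µg/mL × 3340 mL ÷ 2900 µg/mL = 20.501 mL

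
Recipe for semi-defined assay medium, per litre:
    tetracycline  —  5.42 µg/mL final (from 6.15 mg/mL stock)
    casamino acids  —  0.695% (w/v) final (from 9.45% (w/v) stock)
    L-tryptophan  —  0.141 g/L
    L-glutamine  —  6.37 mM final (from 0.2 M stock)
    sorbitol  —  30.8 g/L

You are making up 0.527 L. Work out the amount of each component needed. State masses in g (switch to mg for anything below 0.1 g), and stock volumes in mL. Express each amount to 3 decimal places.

Scale factor relative to 1 L: 0.527.
tetracycline: C1V1 = C2V2 → 5.42 µg/mL × 527 mL ÷ 6150 µg/mL = 0.464 mL
casamino acids: dilute stock: 0.695% ÷ 9.45% × 527 mL = 38.758 mL
L-tryptophan: 0.141 g/L × 0.527 L = 0.074307 g = 74.307 mg
L-glutamine: V = C2·V2/C1 = 6.37 mM × 527 mL ÷ 200 mM = 16.785 mL
sorbitol: 30.8 g/L × 0.527 L = 16.232 g

tetracycline 0.464 mL; casamino acids 38.758 mL; L-tryptophan 74.307 mg; L-glutamine 16.785 mL; sorbitol 16.232 g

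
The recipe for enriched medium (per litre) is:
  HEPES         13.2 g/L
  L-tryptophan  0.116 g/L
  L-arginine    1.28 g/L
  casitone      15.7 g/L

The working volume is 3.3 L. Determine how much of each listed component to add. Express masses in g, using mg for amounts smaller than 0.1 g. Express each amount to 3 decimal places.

HEPES 43.560 g; L-tryptophan 0.383 g; L-arginine 4.224 g; casitone 51.810 g

Working volume: 3.3 L.
HEPES: 13.2 g/L × 3.3 L = 43.560 g
L-tryptophan: 0.116 g/L × 3.3 L = 0.383 g
L-arginine: 1.28 g/L × 3.3 L = 4.224 g
casitone: 15.7 g/L × 3.3 L = 51.810 g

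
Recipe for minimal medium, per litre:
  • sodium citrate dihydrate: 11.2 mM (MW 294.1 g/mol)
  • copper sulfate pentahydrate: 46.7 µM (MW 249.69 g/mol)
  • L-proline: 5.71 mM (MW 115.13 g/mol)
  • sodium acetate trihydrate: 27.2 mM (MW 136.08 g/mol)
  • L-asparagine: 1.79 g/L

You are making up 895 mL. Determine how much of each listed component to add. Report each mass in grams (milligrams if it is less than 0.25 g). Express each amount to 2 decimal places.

Target volume = 895 mL = 0.895 L.
sodium citrate dihydrate: 11.2 mmol/L × 294.1 g/mol × 0.895 L ÷ 1000 = 2.95 g
copper sulfate pentahydrate: 46.7 µmol/L × 249.69 g/mol × 0.895 L ÷ 1000 = 10.44 mg
L-proline: 5.71 mmol/L × 115.13 g/mol × 0.895 L ÷ 1000 = 0.59 g
sodium acetate trihydrate: 27.2 mmol/L × 136.08 g/mol × 0.895 L ÷ 1000 = 3.31 g
L-asparagine: 1.79 g/L × 0.895 L = 1.60 g

sodium citrate dihydrate 2.95 g; copper sulfate pentahydrate 10.44 mg; L-proline 0.59 g; sodium acetate trihydrate 3.31 g; L-asparagine 1.60 g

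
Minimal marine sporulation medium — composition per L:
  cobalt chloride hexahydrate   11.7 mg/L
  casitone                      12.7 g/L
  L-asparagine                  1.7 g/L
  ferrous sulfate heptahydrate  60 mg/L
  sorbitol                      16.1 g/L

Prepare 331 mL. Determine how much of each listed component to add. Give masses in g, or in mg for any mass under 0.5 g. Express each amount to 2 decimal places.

cobalt chloride hexahydrate 3.87 mg; casitone 4.20 g; L-asparagine 0.56 g; ferrous sulfate heptahydrate 19.86 mg; sorbitol 5.33 g

Scale factor relative to 1 L: 0.331.
cobalt chloride hexahydrate: 11.7 mg/L × 0.331 L = 3.87 mg
casitone: 12.7 g/L × 0.331 L = 4.20 g
L-asparagine: 1.7 g/L × 0.331 L = 0.56 g
ferrous sulfate heptahydrate: 60 mg/L × 0.331 L = 19.86 mg
sorbitol: 16.1 g/L × 0.331 L = 5.33 g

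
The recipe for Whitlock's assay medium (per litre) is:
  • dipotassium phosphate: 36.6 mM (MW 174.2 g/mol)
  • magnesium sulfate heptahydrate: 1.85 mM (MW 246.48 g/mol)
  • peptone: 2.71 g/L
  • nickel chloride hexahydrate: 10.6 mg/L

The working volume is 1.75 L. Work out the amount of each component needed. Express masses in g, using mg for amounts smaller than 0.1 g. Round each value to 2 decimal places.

Working volume: 1.75 L.
dipotassium phosphate: 36.6 mmol/L × 174.2 g/mol × 1.75 L ÷ 1000 = 11.16 g
magnesium sulfate heptahydrate: 1.85 mmol/L × 246.48 g/mol × 1.75 L ÷ 1000 = 0.80 g
peptone: 2.71 g/L × 1.75 L = 4.74 g
nickel chloride hexahydrate: 10.6 mg/L × 1.75 L = 18.55 mg

dipotassium phosphate 11.16 g; magnesium sulfate heptahydrate 0.80 g; peptone 4.74 g; nickel chloride hexahydrate 18.55 mg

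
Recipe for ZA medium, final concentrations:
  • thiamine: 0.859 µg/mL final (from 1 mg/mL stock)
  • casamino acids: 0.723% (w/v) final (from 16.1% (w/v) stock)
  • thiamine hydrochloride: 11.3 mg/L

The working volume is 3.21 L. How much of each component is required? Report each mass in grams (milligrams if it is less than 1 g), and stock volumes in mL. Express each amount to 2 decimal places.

thiamine 2.76 mL; casamino acids 144.15 mL; thiamine hydrochloride 36.27 mg

Scale factor relative to 1 L: 3.21.
thiamine: V = C2·V2/C1 = 0.859 µg/mL × 3210 mL ÷ 1000 µg/mL = 2.76 mL
casamino acids: C1V1 = C2V2 → 0.723% ÷ 16.1% × 3210 mL = 144.15 mL
thiamine hydrochloride: 11.3 mg/L × 3.21 L = 36.27 mg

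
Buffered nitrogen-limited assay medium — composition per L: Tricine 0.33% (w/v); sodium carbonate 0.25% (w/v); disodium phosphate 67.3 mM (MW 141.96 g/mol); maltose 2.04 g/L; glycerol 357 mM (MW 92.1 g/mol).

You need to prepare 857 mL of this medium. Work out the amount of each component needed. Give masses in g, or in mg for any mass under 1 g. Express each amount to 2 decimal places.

Tricine 2.83 g; sodium carbonate 2.14 g; disodium phosphate 8.19 g; maltose 1.75 g; glycerol 28.18 g

Scale factor relative to 1 L: 0.857.
Tricine: 0.33% w/v = 3.3 g/L → 3.3 × 0.857 L = 2.83 g
sodium carbonate: 0.25% w/v = 2.5 g/L → 2.5 × 0.857 L = 2.14 g
disodium phosphate: 67.3 mmol/L × 141.96 g/mol × 0.857 L ÷ 1000 = 8.19 g
maltose: 2.04 g/L × 0.857 L = 1.75 g
glycerol: 357 mmol/L × 92.1 g/mol × 0.857 L ÷ 1000 = 28.18 g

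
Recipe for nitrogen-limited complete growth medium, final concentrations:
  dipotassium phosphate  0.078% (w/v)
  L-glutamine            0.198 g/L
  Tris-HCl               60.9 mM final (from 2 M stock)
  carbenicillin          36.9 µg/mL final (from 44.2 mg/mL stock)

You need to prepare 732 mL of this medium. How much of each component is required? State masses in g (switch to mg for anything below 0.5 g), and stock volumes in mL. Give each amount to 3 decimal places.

Scale factor relative to 1 L: 0.732.
dipotassium phosphate: 0.078 g per 100 mL × 732 mL ÷ 100 = 0.571 g
L-glutamine: 0.198 g/L × 0.732 L = 0.144936 g = 144.936 mg
Tris-HCl: dilute stock: 60.9 mM × 732 mL ÷ 2000 mM = 22.289 mL
carbenicillin: dilute stock: 36.9 µg/mL × 732 mL ÷ 44200 µg/mL = 0.611 mL

dipotassium phosphate 0.571 g; L-glutamine 144.936 mg; Tris-HCl 22.289 mL; carbenicillin 0.611 mL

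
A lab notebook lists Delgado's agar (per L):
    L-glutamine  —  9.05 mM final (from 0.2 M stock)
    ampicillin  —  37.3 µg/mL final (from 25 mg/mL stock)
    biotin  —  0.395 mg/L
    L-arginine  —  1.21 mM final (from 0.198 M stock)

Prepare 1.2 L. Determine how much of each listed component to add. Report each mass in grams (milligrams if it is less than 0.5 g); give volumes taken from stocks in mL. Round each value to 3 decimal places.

L-glutamine 54.300 mL; ampicillin 1.790 mL; biotin 0.474 mg; L-arginine 7.333 mL

Working volume: 1.2 L.
L-glutamine: C1V1 = C2V2 → 9.05 mM × 1200 mL ÷ 200 mM = 54.300 mL
ampicillin: V = C2·V2/C1 = 37.3 µg/mL × 1200 mL ÷ 25000 µg/mL = 1.790 mL
biotin: 0.395 mg/L × 1.2 L = 0.474 mg
L-arginine: V = C2·V2/C1 = 1.21 mM × 1200 mL ÷ 198 mM = 7.333 mL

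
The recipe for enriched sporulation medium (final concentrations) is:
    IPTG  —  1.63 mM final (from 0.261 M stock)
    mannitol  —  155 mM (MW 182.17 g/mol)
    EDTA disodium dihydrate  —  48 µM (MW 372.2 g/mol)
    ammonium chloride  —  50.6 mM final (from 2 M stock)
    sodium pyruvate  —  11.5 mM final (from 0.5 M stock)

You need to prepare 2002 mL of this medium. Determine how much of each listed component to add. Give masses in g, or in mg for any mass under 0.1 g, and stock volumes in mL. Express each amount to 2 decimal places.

Target volume = 2002 mL = 2.002 L.
IPTG: V = C2·V2/C1 = 1.63 mM × 2002 mL ÷ 261 mM = 12.50 mL
mannitol: 155 mmol/L × 182.17 g/mol × 2.002 L ÷ 1000 = 56.53 g
EDTA disodium dihydrate: 48 µmol/L × 372.2 g/mol × 2.002 L ÷ 1000 = 35.77 mg
ammonium chloride: dilute stock: 50.6 mM × 2002 mL ÷ 2000 mM = 50.65 mL
sodium pyruvate: dilute stock: 11.5 mM × 2002 mL ÷ 500 mM = 46.05 mL

IPTG 12.50 mL; mannitol 56.53 g; EDTA disodium dihydrate 35.77 mg; ammonium chloride 50.65 mL; sodium pyruvate 46.05 mL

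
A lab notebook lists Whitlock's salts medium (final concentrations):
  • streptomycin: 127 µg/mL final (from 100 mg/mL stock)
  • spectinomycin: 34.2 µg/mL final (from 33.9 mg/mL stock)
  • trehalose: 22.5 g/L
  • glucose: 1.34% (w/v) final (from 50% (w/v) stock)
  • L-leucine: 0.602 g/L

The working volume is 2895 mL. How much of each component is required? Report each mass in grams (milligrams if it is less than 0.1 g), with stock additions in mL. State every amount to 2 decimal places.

Target volume = 2895 mL = 2.895 L.
streptomycin: dilute stock: 127 µg/mL × 2895 mL ÷ 100000 µg/mL = 3.68 mL
spectinomycin: C1V1 = C2V2 → 34.2 µg/mL × 2895 mL ÷ 33900 µg/mL = 2.92 mL
trehalose: 22.5 g/L × 2.895 L = 65.14 g
glucose: V = C2·V2/C1 = 1.34% ÷ 50% × 2895 mL = 77.59 mL
L-leucine: 0.602 g/L × 2.895 L = 1.74 g

streptomycin 3.68 mL; spectinomycin 2.92 mL; trehalose 65.14 g; glucose 77.59 mL; L-leucine 1.74 g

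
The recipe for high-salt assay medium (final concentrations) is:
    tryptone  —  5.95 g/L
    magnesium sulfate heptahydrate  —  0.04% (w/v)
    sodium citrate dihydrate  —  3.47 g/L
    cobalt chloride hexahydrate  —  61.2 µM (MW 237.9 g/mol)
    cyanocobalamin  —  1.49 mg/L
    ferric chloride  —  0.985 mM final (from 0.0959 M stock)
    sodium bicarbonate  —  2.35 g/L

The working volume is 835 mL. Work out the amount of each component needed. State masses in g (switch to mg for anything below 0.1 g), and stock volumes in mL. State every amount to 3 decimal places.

Scale factor relative to 1 L: 0.835.
tryptone: 5.95 g/L × 0.835 L = 4.968 g
magnesium sulfate heptahydrate: 0.04% w/v = 0.4 g/L → 0.4 × 0.835 L = 0.334 g
sodium citrate dihydrate: 3.47 g/L × 0.835 L = 2.897 g
cobalt chloride hexahydrate: 61.2 µmol/L × 237.9 g/mol × 0.835 L ÷ 1000 = 12.157 mg
cyanocobalamin: 1.49 mg/L × 0.835 L = 1.244 mg
ferric chloride: dilute stock: 0.985 mM × 835 mL ÷ 95.9 mM = 8.576 mL
sodium bicarbonate: 2.35 g/L × 0.835 L = 1.962 g

tryptone 4.968 g; magnesium sulfate heptahydrate 0.334 g; sodium citrate dihydrate 2.897 g; cobalt chloride hexahydrate 12.157 mg; cyanocobalamin 1.244 mg; ferric chloride 8.576 mL; sodium bicarbonate 1.962 g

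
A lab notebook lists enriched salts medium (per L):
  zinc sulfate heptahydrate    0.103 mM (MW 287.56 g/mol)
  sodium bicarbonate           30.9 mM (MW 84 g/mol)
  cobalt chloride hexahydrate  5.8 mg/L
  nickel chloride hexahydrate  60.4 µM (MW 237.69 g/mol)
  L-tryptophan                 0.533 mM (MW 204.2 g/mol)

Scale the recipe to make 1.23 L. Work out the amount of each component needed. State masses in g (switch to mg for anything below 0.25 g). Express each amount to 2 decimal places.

zinc sulfate heptahydrate 36.43 mg; sodium bicarbonate 3.19 g; cobalt chloride hexahydrate 7.13 mg; nickel chloride hexahydrate 17.66 mg; L-tryptophan 133.87 mg

Working volume: 1.23 L.
zinc sulfate heptahydrate: 0.103 mmol/L × 287.56 mg/mmol × 1.23 L = 36.43 mg
sodium bicarbonate: 30.9 mmol/L × 84 g/mol × 1.23 L ÷ 1000 = 3.19 g
cobalt chloride hexahydrate: 5.8 mg/L × 1.23 L = 7.13 mg
nickel chloride hexahydrate: 60.4 µmol/L × 237.69 g/mol × 1.23 L ÷ 1000 = 17.66 mg
L-tryptophan: 0.533 mmol/L × 204.2 mg/mmol × 1.23 L = 133.87 mg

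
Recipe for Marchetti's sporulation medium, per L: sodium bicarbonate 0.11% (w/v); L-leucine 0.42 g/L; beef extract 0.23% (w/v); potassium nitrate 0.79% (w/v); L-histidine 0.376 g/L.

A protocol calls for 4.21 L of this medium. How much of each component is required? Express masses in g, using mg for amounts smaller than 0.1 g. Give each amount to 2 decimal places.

sodium bicarbonate 4.63 g; L-leucine 1.77 g; beef extract 9.68 g; potassium nitrate 33.26 g; L-histidine 1.58 g

Scale factor relative to 1 L: 4.21.
sodium bicarbonate: 0.11 g per 100 mL × 4210 mL ÷ 100 = 4.63 g
L-leucine: 0.42 g/L × 4.21 L = 1.77 g
beef extract: 0.23 g per 100 mL × 4210 mL ÷ 100 = 9.68 g
potassium nitrate: 0.79 g per 100 mL × 4210 mL ÷ 100 = 33.26 g
L-histidine: 0.376 g/L × 4.21 L = 1.58 g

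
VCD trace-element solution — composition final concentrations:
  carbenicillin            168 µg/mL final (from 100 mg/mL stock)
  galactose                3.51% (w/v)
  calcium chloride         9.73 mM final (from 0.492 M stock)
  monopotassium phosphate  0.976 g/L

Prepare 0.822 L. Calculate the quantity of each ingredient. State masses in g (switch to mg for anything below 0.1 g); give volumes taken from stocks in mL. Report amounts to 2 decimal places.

carbenicillin 1.38 mL; galactose 28.85 g; calcium chloride 16.26 mL; monopotassium phosphate 0.80 g

Scale factor relative to 1 L: 0.822.
carbenicillin: dilute stock: 168 µg/mL × 822 mL ÷ 100000 µg/mL = 1.38 mL
galactose: 3.51% w/v = 35.1 g/L → 35.1 × 0.822 L = 28.85 g
calcium chloride: C1V1 = C2V2 → 9.73 mM × 822 mL ÷ 492 mM = 16.26 mL
monopotassium phosphate: 0.976 g/L × 0.822 L = 0.80 g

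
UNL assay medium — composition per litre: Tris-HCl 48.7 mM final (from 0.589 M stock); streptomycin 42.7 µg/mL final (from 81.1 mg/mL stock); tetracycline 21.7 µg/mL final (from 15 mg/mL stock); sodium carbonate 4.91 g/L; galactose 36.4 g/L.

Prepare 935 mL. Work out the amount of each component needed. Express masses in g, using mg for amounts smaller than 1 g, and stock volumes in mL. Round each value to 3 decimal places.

Target volume = 935 mL = 0.935 L.
Tris-HCl: V = C2·V2/C1 = 48.7 mM × 935 mL ÷ 589 mM = 77.308 mL
streptomycin: V = C2·V2/C1 = 42.7 µg/mL × 935 mL ÷ 81100 µg/mL = 0.492 mL
tetracycline: V = C2·V2/C1 = 21.7 µg/mL × 935 mL ÷ 15000 µg/mL = 1.353 mL
sodium carbonate: 4.91 g/L × 0.935 L = 4.591 g
galactose: 36.4 g/L × 0.935 L = 34.034 g

Tris-HCl 77.308 mL; streptomycin 0.492 mL; tetracycline 1.353 mL; sodium carbonate 4.591 g; galactose 34.034 g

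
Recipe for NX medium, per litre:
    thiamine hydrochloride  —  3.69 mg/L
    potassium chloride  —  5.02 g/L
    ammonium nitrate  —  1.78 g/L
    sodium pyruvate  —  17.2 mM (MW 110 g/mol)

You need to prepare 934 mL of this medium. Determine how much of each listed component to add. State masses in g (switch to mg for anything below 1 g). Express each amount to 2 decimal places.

Scale factor relative to 1 L: 0.934.
thiamine hydrochloride: 3.69 mg/L × 0.934 L = 3.45 mg
potassium chloride: 5.02 g/L × 0.934 L = 4.69 g
ammonium nitrate: 1.78 g/L × 0.934 L = 1.66 g
sodium pyruvate: 17.2 mmol/L × 110 g/mol × 0.934 L ÷ 1000 = 1.77 g

thiamine hydrochloride 3.45 mg; potassium chloride 4.69 g; ammonium nitrate 1.66 g; sodium pyruvate 1.77 g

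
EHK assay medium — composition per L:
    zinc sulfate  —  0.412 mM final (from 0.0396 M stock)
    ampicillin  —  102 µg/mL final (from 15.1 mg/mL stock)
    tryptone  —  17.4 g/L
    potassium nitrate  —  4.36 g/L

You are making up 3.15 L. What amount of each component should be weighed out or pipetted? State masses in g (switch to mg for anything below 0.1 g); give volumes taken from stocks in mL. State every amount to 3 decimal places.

Working volume: 3.15 L.
zinc sulfate: V = C2·V2/C1 = 0.412 mM × 3150 mL ÷ 39.6 mM = 32.773 mL
ampicillin: V = C2·V2/C1 = 102 µg/mL × 3150 mL ÷ 15100 µg/mL = 21.278 mL
tryptone: 17.4 g/L × 3.15 L = 54.810 g
potassium nitrate: 4.36 g/L × 3.15 L = 13.734 g

zinc sulfate 32.773 mL; ampicillin 21.278 mL; tryptone 54.810 g; potassium nitrate 13.734 g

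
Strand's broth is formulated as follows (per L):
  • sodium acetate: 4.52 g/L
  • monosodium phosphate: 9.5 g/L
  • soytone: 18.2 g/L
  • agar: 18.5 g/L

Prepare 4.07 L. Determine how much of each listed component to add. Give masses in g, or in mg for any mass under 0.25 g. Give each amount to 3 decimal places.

sodium acetate 18.396 g; monosodium phosphate 38.665 g; soytone 74.074 g; agar 75.295 g

Working volume: 4.07 L.
sodium acetate: 4.52 g/L × 4.07 L = 18.396 g
monosodium phosphate: 9.5 g/L × 4.07 L = 38.665 g
soytone: 18.2 g/L × 4.07 L = 74.074 g
agar: 18.5 g/L × 4.07 L = 75.295 g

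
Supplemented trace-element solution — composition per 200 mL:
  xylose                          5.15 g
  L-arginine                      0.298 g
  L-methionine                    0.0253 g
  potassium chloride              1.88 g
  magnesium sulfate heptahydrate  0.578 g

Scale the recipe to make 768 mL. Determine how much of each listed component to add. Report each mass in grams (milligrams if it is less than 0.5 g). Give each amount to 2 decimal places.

Scale factor = 768 mL / 200 mL = 3.84.
xylose: 5.15 g × (768 mL / 200 mL) = 19.78 g
L-arginine: 0.298 g × (768 mL / 200 mL) = 1.14 g
L-methionine: 0.0253 g × (768 mL / 200 mL) = 0.097152 g = 97.15 mg
potassium chloride: 1.88 g × (768 mL / 200 mL) = 7.22 g
magnesium sulfate heptahydrate: 0.578 g × (768 mL / 200 mL) = 2.22 g

xylose 19.78 g; L-arginine 1.14 g; L-methionine 97.15 mg; potassium chloride 7.22 g; magnesium sulfate heptahydrate 2.22 g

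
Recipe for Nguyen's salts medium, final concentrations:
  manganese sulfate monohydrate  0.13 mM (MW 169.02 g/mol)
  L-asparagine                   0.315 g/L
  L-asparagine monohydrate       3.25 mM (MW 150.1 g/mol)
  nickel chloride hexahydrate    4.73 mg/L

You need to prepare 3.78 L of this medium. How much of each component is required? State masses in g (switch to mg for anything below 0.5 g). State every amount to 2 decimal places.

manganese sulfate monohydrate 83.06 mg; L-asparagine 1.19 g; L-asparagine monohydrate 1.84 g; nickel chloride hexahydrate 17.88 mg

Working volume: 3.78 L.
manganese sulfate monohydrate: 0.13 mmol/L × 169.02 mg/mmol × 3.78 L = 83.06 mg
L-asparagine: 0.315 g/L × 3.78 L = 1.19 g
L-asparagine monohydrate: 3.25 mmol/L × 150.1 g/mol × 3.78 L ÷ 1000 = 1.84 g
nickel chloride hexahydrate: 4.73 mg/L × 3.78 L = 17.88 mg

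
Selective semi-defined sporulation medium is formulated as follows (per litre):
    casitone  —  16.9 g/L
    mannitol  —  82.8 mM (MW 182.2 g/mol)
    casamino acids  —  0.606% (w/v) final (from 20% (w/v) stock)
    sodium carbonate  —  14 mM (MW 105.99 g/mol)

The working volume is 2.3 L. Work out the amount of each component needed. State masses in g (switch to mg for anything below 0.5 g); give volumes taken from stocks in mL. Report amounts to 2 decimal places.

Scale factor relative to 1 L: 2.3.
casitone: 16.9 g/L × 2.3 L = 38.87 g
mannitol: 82.8 mmol/L × 182.2 g/mol × 2.3 L ÷ 1000 = 34.70 g
casamino acids: V = C2·V2/C1 = 0.606% ÷ 20% × 2300 mL = 69.69 mL
sodium carbonate: 14 mmol/L × 105.99 g/mol × 2.3 L ÷ 1000 = 3.41 g

casitone 38.87 g; mannitol 34.70 g; casamino acids 69.69 mL; sodium carbonate 3.41 g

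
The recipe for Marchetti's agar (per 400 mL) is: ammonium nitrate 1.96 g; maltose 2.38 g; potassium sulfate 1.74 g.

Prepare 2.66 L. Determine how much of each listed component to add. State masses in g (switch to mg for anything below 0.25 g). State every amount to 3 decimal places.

Scale factor = 2660 mL / 400 mL = 6.65.
ammonium nitrate: 1.96 g × (2660 mL / 400 mL) = 13.034 g
maltose: 2.38 g × (2660 mL / 400 mL) = 15.827 g
potassium sulfate: 1.74 g × (2660 mL / 400 mL) = 11.571 g

ammonium nitrate 13.034 g; maltose 15.827 g; potassium sulfate 11.571 g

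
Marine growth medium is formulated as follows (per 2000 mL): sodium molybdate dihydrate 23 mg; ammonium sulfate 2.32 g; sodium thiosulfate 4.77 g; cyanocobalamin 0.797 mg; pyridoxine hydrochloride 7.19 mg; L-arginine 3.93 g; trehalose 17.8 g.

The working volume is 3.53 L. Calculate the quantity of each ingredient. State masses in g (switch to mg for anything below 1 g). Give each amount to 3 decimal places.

sodium molybdate dihydrate 40.595 mg; ammonium sulfate 4.095 g; sodium thiosulfate 8.419 g; cyanocobalamin 1.407 mg; pyridoxine hydrochloride 12.690 mg; L-arginine 6.936 g; trehalose 31.417 g

Ratio of target to recipe volume: 3530 / 2000 = 1.765.
sodium molybdate dihydrate: 23 mg × (3530 mL / 2000 mL) = 40.595 mg
ammonium sulfate: 2.32 g × (3530 mL / 2000 mL) = 4.095 g
sodium thiosulfate: 4.77 g × (3530 mL / 2000 mL) = 8.419 g
cyanocobalamin: 0.797 mg × (3530 mL / 2000 mL) = 1.407 mg
pyridoxine hydrochloride: 7.19 mg × (3530 mL / 2000 mL) = 12.690 mg
L-arginine: 3.93 g × (3530 mL / 2000 mL) = 6.936 g
trehalose: 17.8 g × (3530 mL / 2000 mL) = 31.417 g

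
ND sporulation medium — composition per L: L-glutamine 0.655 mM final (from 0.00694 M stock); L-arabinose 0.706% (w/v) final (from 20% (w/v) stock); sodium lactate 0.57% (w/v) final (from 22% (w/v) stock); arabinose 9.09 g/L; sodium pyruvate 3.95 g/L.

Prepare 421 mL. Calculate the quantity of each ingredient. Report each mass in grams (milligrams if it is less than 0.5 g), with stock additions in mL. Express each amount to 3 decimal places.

Target volume = 421 mL = 0.421 L.
L-glutamine: dilute stock: 0.655 mM × 421 mL ÷ 6.94 mM = 39.734 mL
L-arabinose: C1V1 = C2V2 → 0.706% ÷ 20% × 421 mL = 14.861 mL
sodium lactate: dilute stock: 0.57% ÷ 22% × 421 mL = 10.908 mL
arabinose: 9.09 g/L × 0.421 L = 3.827 g
sodium pyruvate: 3.95 g/L × 0.421 L = 1.663 g

L-glutamine 39.734 mL; L-arabinose 14.861 mL; sodium lactate 10.908 mL; arabinose 3.827 g; sodium pyruvate 1.663 g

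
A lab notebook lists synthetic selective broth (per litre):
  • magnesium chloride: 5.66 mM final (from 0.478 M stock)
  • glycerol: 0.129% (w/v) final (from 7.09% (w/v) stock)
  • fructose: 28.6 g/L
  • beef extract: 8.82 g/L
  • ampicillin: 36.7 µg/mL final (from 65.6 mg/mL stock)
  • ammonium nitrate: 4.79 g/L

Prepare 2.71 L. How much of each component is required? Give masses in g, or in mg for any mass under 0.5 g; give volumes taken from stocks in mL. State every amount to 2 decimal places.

Working volume: 2.71 L.
magnesium chloride: V = C2·V2/C1 = 5.66 mM × 2710 mL ÷ 478 mM = 32.09 mL
glycerol: C1V1 = C2V2 → 0.129% ÷ 7.09% × 2710 mL = 49.31 mL
fructose: 28.6 g/L × 2.71 L = 77.51 g
beef extract: 8.82 g/L × 2.71 L = 23.90 g
ampicillin: C1V1 = C2V2 → 36.7 µg/mL × 2710 mL ÷ 65600 µg/mL = 1.52 mL
ammonium nitrate: 4.79 g/L × 2.71 L = 12.98 g

magnesium chloride 32.09 mL; glycerol 49.31 mL; fructose 77.51 g; beef extract 23.90 g; ampicillin 1.52 mL; ammonium nitrate 12.98 g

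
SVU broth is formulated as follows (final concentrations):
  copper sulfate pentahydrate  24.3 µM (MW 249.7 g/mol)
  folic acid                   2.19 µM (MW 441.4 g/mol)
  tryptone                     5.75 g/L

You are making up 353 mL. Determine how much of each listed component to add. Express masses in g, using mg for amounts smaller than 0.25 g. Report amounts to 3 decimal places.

copper sulfate pentahydrate 2.142 mg; folic acid 0.341 mg; tryptone 2.030 g

Target volume = 353 mL = 0.353 L.
copper sulfate pentahydrate: 24.3 µmol/L × 249.7 g/mol × 0.353 L ÷ 1000 = 2.142 mg
folic acid: 2.19 µmol/L × 441.4 g/mol × 0.353 L ÷ 1000 = 0.341 mg
tryptone: 5.75 g/L × 0.353 L = 2.030 g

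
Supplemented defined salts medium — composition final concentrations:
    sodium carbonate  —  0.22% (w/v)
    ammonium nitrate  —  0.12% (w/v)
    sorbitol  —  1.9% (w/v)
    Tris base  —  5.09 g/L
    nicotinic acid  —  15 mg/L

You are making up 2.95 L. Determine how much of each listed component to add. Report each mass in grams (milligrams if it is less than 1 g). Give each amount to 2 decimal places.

Working volume: 2.95 L.
sodium carbonate: 0.22% w/v = 2.2 g/L → 2.2 × 2.95 L = 6.49 g
ammonium nitrate: 0.12% w/v = 1.2 g/L → 1.2 × 2.95 L = 3.54 g
sorbitol: 1.9 g per 100 mL × 2950 mL ÷ 100 = 56.05 g
Tris base: 5.09 g/L × 2.95 L = 15.02 g
nicotinic acid: 15 mg/L × 2.95 L = 44.25 mg

sodium carbonate 6.49 g; ammonium nitrate 3.54 g; sorbitol 56.05 g; Tris base 15.02 g; nicotinic acid 44.25 mg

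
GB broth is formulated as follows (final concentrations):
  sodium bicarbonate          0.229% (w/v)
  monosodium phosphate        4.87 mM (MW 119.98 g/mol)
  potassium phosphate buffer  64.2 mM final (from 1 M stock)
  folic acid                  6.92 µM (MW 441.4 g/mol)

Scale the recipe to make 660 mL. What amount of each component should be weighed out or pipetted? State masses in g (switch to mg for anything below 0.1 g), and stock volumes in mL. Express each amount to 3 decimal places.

Scale factor relative to 1 L: 0.66.
sodium bicarbonate: 0.229% w/v = 2.29 g/L → 2.29 × 0.66 L = 1.511 g
monosodium phosphate: 4.87 mmol/L × 119.98 g/mol × 0.66 L ÷ 1000 = 0.386 g
potassium phosphate buffer: C1V1 = C2V2 → 64.2 mM × 660 mL ÷ 1000 mM = 42.372 mL
folic acid: 6.92 µmol/L × 441.4 g/mol × 0.66 L ÷ 1000 = 2.016 mg

sodium bicarbonate 1.511 g; monosodium phosphate 0.386 g; potassium phosphate buffer 42.372 mL; folic acid 2.016 mg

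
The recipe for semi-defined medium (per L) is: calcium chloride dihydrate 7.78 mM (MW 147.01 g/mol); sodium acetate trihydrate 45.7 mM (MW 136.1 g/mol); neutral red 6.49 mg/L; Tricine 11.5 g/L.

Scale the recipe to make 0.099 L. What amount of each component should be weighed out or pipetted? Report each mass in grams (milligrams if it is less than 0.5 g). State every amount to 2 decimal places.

Scale factor relative to 1 L: 0.099.
calcium chloride dihydrate: 7.78 mmol/L × 147.01 mg/mmol × 0.099 L = 113.23 mg
sodium acetate trihydrate: 45.7 mmol/L × 136.1 g/mol × 0.099 L ÷ 1000 = 0.62 g
neutral red: 6.49 mg/L × 0.099 L = 0.64 mg
Tricine: 11.5 g/L × 0.099 L = 1.14 g

calcium chloride dihydrate 113.23 mg; sodium acetate trihydrate 0.62 g; neutral red 0.64 mg; Tricine 1.14 g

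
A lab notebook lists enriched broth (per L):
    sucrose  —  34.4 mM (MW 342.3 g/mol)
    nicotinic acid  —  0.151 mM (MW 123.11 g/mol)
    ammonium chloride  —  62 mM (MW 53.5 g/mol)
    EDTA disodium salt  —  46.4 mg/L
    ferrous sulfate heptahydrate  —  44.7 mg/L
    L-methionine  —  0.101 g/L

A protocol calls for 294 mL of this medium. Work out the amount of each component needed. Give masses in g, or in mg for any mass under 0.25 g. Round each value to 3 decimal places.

Scale factor relative to 1 L: 0.294.
sucrose: 34.4 mmol/L × 342.3 g/mol × 0.294 L ÷ 1000 = 3.462 g
nicotinic acid: 0.151 mmol/L × 123.11 mg/mmol × 0.294 L = 5.465 mg
ammonium chloride: 62 mmol/L × 53.5 g/mol × 0.294 L ÷ 1000 = 0.975 g
EDTA disodium salt: 46.4 mg/L × 0.294 L = 13.642 mg
ferrous sulfate heptahydrate: 44.7 mg/L × 0.294 L = 13.142 mg
L-methionine: 0.101 g/L × 0.294 L = 0.029694 g = 29.694 mg

sucrose 3.462 g; nicotinic acid 5.465 mg; ammonium chloride 0.975 g; EDTA disodium salt 13.642 mg; ferrous sulfate heptahydrate 13.142 mg; L-methionine 29.694 mg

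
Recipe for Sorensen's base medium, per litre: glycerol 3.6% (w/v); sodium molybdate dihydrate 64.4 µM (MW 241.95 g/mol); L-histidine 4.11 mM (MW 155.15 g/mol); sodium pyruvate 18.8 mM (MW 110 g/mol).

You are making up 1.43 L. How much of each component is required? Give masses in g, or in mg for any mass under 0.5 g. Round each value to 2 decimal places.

glycerol 51.48 g; sodium molybdate dihydrate 22.28 mg; L-histidine 0.91 g; sodium pyruvate 2.96 g

Scale factor relative to 1 L: 1.43.
glycerol: 3.6 g per 100 mL × 1430 mL ÷ 100 = 51.48 g
sodium molybdate dihydrate: 64.4 µmol/L × 241.95 g/mol × 1.43 L ÷ 1000 = 22.28 mg
L-histidine: 4.11 mmol/L × 155.15 g/mol × 1.43 L ÷ 1000 = 0.91 g
sodium pyruvate: 18.8 mmol/L × 110 g/mol × 1.43 L ÷ 1000 = 2.96 g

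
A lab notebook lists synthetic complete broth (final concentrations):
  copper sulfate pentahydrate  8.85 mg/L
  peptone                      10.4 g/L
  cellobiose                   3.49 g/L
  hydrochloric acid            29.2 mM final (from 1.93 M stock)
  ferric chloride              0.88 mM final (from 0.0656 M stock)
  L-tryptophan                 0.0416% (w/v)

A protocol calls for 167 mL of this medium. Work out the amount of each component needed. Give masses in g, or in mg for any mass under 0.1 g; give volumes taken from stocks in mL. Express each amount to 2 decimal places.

Working volume: 167 mL = 0.167 L.
copper sulfate pentahydrate: 8.85 mg/L × 0.167 L = 1.48 mg
peptone: 10.4 g/L × 0.167 L = 1.74 g
cellobiose: 3.49 g/L × 0.167 L = 0.58 g
hydrochloric acid: C1V1 = C2V2 → 29.2 mM × 167 mL ÷ 1930 mM = 2.53 mL
ferric chloride: dilute stock: 0.88 mM × 167 mL ÷ 65.6 mM = 2.24 mL
L-tryptophan: 0.0416 g per 100 mL × 167 mL ÷ 100 = 0.069472 g = 69.47 mg

copper sulfate pentahydrate 1.48 mg; peptone 1.74 g; cellobiose 0.58 g; hydrochloric acid 2.53 mL; ferric chloride 2.24 mL; L-tryptophan 69.47 mg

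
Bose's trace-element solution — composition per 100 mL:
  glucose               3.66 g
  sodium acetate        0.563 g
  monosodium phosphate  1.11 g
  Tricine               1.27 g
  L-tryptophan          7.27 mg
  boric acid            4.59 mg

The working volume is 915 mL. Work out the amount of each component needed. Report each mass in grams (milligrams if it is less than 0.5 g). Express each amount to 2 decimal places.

glucose 33.49 g; sodium acetate 5.15 g; monosodium phosphate 10.16 g; Tricine 11.62 g; L-tryptophan 66.52 mg; boric acid 42.00 mg

Ratio of target to recipe volume: 915 / 100 = 9.15.
glucose: 3.66 g × (915 mL / 100 mL) = 33.49 g
sodium acetate: 0.563 g × (915 mL / 100 mL) = 5.15 g
monosodium phosphate: 1.11 g × (915 mL / 100 mL) = 10.16 g
Tricine: 1.27 g × (915 mL / 100 mL) = 11.62 g
L-tryptophan: 7.27 mg × (915 mL / 100 mL) = 66.52 mg
boric acid: 4.59 mg × (915 mL / 100 mL) = 42.00 mg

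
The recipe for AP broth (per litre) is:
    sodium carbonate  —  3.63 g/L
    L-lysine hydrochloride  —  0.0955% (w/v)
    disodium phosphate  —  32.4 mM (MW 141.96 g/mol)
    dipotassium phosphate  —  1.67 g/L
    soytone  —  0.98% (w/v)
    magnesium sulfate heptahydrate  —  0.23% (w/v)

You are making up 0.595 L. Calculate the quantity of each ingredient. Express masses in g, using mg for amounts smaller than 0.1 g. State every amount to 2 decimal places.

sodium carbonate 2.16 g; L-lysine hydrochloride 0.57 g; disodium phosphate 2.74 g; dipotassium phosphate 0.99 g; soytone 5.83 g; magnesium sulfate heptahydrate 1.37 g

Scale factor relative to 1 L: 0.595.
sodium carbonate: 3.63 g/L × 0.595 L = 2.16 g
L-lysine hydrochloride: 0.0955 g per 100 mL × 595 mL ÷ 100 = 0.57 g
disodium phosphate: 32.4 mmol/L × 141.96 g/mol × 0.595 L ÷ 1000 = 2.74 g
dipotassium phosphate: 1.67 g/L × 0.595 L = 0.99 g
soytone: 0.98% w/v = 9.8 g/L → 9.8 × 0.595 L = 5.83 g
magnesium sulfate heptahydrate: 0.23 g per 100 mL × 595 mL ÷ 100 = 1.37 g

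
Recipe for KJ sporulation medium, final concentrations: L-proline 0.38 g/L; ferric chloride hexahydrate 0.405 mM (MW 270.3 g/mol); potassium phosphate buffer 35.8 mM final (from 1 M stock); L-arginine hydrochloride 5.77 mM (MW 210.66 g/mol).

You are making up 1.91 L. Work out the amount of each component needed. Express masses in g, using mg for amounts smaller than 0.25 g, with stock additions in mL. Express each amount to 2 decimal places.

L-proline 0.73 g; ferric chloride hexahydrate 209.09 mg; potassium phosphate buffer 68.38 mL; L-arginine hydrochloride 2.32 g

Working volume: 1.91 L.
L-proline: 0.38 g/L × 1.91 L = 0.73 g
ferric chloride hexahydrate: 0.405 mmol/L × 270.3 mg/mmol × 1.91 L = 209.09 mg
potassium phosphate buffer: V = C2·V2/C1 = 35.8 mM × 1910 mL ÷ 1000 mM = 68.38 mL
L-arginine hydrochloride: 5.77 mmol/L × 210.66 g/mol × 1.91 L ÷ 1000 = 2.32 g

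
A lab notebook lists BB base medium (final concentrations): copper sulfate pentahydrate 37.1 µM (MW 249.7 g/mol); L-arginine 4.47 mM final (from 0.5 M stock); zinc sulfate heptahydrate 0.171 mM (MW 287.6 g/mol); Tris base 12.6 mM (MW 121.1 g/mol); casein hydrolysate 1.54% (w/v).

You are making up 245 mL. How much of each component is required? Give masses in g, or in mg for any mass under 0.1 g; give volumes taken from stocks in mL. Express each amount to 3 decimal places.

copper sulfate pentahydrate 2.270 mg; L-arginine 2.190 mL; zinc sulfate heptahydrate 12.049 mg; Tris base 0.374 g; casein hydrolysate 3.773 g

Target volume = 245 mL = 0.245 L.
copper sulfate pentahydrate: 37.1 µmol/L × 249.7 g/mol × 0.245 L ÷ 1000 = 2.270 mg
L-arginine: V = C2·V2/C1 = 4.47 mM × 245 mL ÷ 500 mM = 2.190 mL
zinc sulfate heptahydrate: 0.171 mmol/L × 287.6 mg/mmol × 0.245 L = 12.049 mg
Tris base: 12.6 mmol/L × 121.1 g/mol × 0.245 L ÷ 1000 = 0.374 g
casein hydrolysate: 1.54% w/v = 15.4 g/L → 15.4 × 0.245 L = 3.773 g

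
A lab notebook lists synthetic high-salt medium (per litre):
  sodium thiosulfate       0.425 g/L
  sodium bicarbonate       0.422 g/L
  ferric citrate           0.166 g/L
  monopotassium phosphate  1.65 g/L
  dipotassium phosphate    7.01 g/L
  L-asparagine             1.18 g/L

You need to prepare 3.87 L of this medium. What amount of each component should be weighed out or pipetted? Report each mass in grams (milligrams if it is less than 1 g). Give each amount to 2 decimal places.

Working volume: 3.87 L.
sodium thiosulfate: 0.425 g/L × 3.87 L = 1.64 g
sodium bicarbonate: 0.422 g/L × 3.87 L = 1.63 g
ferric citrate: 0.166 g/L × 3.87 L = 0.64242 g = 642.42 mg
monopotassium phosphate: 1.65 g/L × 3.87 L = 6.39 g
dipotassium phosphate: 7.01 g/L × 3.87 L = 27.13 g
L-asparagine: 1.18 g/L × 3.87 L = 4.57 g

sodium thiosulfate 1.64 g; sodium bicarbonate 1.63 g; ferric citrate 642.42 mg; monopotassium phosphate 6.39 g; dipotassium phosphate 27.13 g; L-asparagine 4.57 g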